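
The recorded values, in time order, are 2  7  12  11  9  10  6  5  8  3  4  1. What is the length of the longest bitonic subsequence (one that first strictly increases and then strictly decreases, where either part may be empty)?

inc[i] = longest strictly increasing subsequence ending at i; dec[i] = longest strictly decreasing subsequence starting at i:
i:      1  2  3  4  5  6  7  8  9 10 11 12
a[i]:   2  7 12 11  9 10  6  5  8  3  4  1
inc:    1  2  3  3  3  4  2  2  3  2  3  1
dec:    2  5  7  6  5  5  4  3  3  2  2  1
Best peak at i=3 (value 12): inc=3, dec=7, length 3+7−1 = 9.

9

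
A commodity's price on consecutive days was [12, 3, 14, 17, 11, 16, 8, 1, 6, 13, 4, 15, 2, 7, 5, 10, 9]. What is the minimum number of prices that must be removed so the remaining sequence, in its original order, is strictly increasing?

13

Fewest deletions = n − (longest strictly increasing subsequence).
i:      1  2  3  4  5  6  7  8  9 10 11 12 13 14 15 16 17
a[i]:  12  3 14 17 11 16  8  1  6 13  4 15  2  7  5 10  9
dp:     1  1  2  3  2  3  2  1  2  3  2  4  2  3  3  4  4
max dp = 4, so deletions = 17 − 4 = 13.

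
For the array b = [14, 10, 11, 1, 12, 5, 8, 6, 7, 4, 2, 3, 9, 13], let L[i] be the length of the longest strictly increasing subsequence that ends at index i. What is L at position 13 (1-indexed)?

5

dp[i] = 1 + max{dp[j] : j<i, b[j]<b[i]} (or 1 if no such j):
i:      1  2  3  4  5  6  7  8  9 10 11 12 13 14
b[i]:  14 10 11  1 12  5  8  6  7  4  2  3  9 13
dp:     1  1  2  1  3  2  3  3  4  2  2  3  5  6
At index 13 the value is 5.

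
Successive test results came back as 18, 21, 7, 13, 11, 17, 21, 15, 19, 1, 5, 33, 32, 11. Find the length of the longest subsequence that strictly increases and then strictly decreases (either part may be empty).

inc[i] = longest strictly increasing subsequence ending at i; dec[i] = longest strictly decreasing subsequence starting at i:
i:      1  2  3  4  5  6  7  8  9 10 11 12 13 14
a[i]:  18 21  7 13 11 17 21 15 19  1  5 33 32 11
inc:    1  2  1  2  2  3  4  3  4  1  2  5  5  3
dec:    4  4  2  3  2  3  3  2  2  1  1  3  2  1
Best peak at i=12 (value 33): inc=5, dec=3, length 5+3−1 = 7.

7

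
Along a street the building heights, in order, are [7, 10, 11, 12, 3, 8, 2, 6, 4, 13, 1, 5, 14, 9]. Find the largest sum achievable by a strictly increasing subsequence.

67

Let S[i] be the best sum of a strictly increasing subsequence ending at i:
i:      1  2  3  4  5  6  7  8  9 10 11 12 13 14
a[i]:   7 10 11 12  3  8  2  6  4 13  1  5 14  9
S:      7 17 28 40  3 15  2  9  7 53  1 12 67 24
Maximum is 67 (e.g. 7 + 10 + 11 + 12 + 13 + 14).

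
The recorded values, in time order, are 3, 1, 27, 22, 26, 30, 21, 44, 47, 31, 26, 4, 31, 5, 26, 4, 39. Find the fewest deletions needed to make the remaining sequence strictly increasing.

Fewest deletions = n − (longest strictly increasing subsequence).
Patience tails:
3 → extends → [3]
1 → replaces 3 → [1]
27 → extends → [1, 27]
22 → replaces 27 → [1, 22]
26 → extends → [1, 22, 26]
30 → extends → [1, 22, 26, 30]
21 → replaces 22 → [1, 21, 26, 30]
44 → extends → [1, 21, 26, 30, 44]
47 → extends → [1, 21, 26, 30, 44, 47]
31 → replaces 44 → [1, 21, 26, 30, 31, 47]
26 → already a tail → [1, 21, 26, 30, 31, 47]
4 → replaces 21 → [1, 4, 26, 30, 31, 47]
31 → already a tail → [1, 4, 26, 30, 31, 47]
5 → replaces 26 → [1, 4, 5, 30, 31, 47]
26 → replaces 30 → [1, 4, 5, 26, 31, 47]
4 → already a tail → [1, 4, 5, 26, 31, 47]
39 → replaces 47 → [1, 4, 5, 26, 31, 39]
Longest strictly increasing subsequence has length 6, so deletions = 17 − 6 = 11.

11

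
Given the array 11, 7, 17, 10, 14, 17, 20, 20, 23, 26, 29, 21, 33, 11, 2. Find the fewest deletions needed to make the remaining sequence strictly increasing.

6

Fewest deletions = n − (longest strictly increasing subsequence).
i:      1  2  3  4  5  6  7  8  9 10 11 12 13 14 15
a[i]:  11  7 17 10 14 17 20 20 23 26 29 21 33 11  2
dp:     1  1  2  2  3  4  5  5  6  7  8  6  9  3  1
max dp = 9, so deletions = 15 − 9 = 6.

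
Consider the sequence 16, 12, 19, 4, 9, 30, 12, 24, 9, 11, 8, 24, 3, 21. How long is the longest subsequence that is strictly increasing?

4

Let dp[i] be the length of the longest such subsequence ending at index i:
i:      1  2  3  4  5  6  7  8  9 10 11 12 13 14
a[i]:  16 12 19  4  9 30 12 24  9 11  8 24  3 21
dp:     1  1  2  1  2  3  3  4  2  3  2  4  1  4
Maximum dp value is 4.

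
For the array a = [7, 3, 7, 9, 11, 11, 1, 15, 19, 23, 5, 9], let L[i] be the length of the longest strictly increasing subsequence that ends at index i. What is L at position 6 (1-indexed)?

4

dp[i] = 1 + max{dp[j] : j<i, a[j]<a[i]} (or 1 if no such j):
i:      1  2  3  4  5  6  7  8  9 10 11 12
a[i]:   7  3  7  9 11 11  1 15 19 23  5  9
dp:     1  1  2  3  4  4  1  5  6  7  2  3
At index 6 the value is 4.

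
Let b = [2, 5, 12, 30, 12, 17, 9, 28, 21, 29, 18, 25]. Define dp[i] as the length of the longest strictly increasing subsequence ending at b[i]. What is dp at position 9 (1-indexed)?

dp[i] = 1 + max{dp[j] : j<i, b[j]<b[i]} (or 1 if no such j):
i:      1  2  3  4  5  6  7  8  9 10 11 12
b[i]:   2  5 12 30 12 17  9 28 21 29 18 25
dp:     1  2  3  4  3  4  3  5  5  6  5  6
At index 9 the value is 5.

5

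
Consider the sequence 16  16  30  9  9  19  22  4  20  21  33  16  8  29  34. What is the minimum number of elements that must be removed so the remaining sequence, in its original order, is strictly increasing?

9

Fewest deletions = n − (longest strictly increasing subsequence).
Patience tails:
16 → extends → [16]
16 → already a tail → [16]
30 → extends → [16, 30]
9 → replaces 16 → [9, 30]
9 → already a tail → [9, 30]
19 → replaces 30 → [9, 19]
22 → extends → [9, 19, 22]
4 → replaces 9 → [4, 19, 22]
20 → replaces 22 → [4, 19, 20]
21 → extends → [4, 19, 20, 21]
33 → extends → [4, 19, 20, 21, 33]
16 → replaces 19 → [4, 16, 20, 21, 33]
8 → replaces 16 → [4, 8, 20, 21, 33]
29 → replaces 33 → [4, 8, 20, 21, 29]
34 → extends → [4, 8, 20, 21, 29, 34]
Longest strictly increasing subsequence has length 6, so deletions = 15 − 6 = 9.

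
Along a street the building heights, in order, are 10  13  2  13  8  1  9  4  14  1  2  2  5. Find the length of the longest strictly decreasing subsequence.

4

Negate each value so 'decreasing' becomes 'increasing', then run patience tails on the negated sequence:
-10 → extends → [-10]
-13 → replaces -10 → [-13]
-2 → extends → [-13, -2]
-13 → already a tail → [-13, -2]
-8 → replaces -2 → [-13, -8]
-1 → extends → [-13, -8, -1]
-9 → replaces -8 → [-13, -9, -1]
-4 → replaces -1 → [-13, -9, -4]
-14 → replaces -13 → [-14, -9, -4]
-1 → extends → [-14, -9, -4, -1]
-2 → replaces -1 → [-14, -9, -4, -2]
-2 → already a tail → [-14, -9, -4, -2]
-5 → replaces -4 → [-14, -9, -5, -2]
Four tails, so the longest strictly decreasing subsequence of the original has length 4.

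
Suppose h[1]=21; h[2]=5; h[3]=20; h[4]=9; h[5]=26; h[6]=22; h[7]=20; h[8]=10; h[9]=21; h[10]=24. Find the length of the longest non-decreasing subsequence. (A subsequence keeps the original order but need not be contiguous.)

5

Track the smallest tail for each achievable length (allowing ties):
21 → extends → [21]
5 → replaces 21 → [5]
20 → extends → [5, 20]
9 → replaces 20 → [5, 9]
26 → extends → [5, 9, 26]
22 → replaces 26 → [5, 9, 22]
20 → replaces 22 → [5, 9, 20]
10 → replaces 20 → [5, 9, 10]
21 → extends → [5, 9, 10, 21]
24 → extends → [5, 9, 10, 21, 24]
Five tails, so the longest non-decreasing subsequence has length 5 (e.g. 5, 20, 20, 21, 24).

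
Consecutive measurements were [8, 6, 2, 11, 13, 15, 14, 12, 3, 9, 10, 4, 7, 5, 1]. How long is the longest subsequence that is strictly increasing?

4

Let dp[i] be the length of the longest such subsequence ending at index i:
i:      1  2  3  4  5  6  7  8  9 10 11 12 13 14 15
a[i]:   8  6  2 11 13 15 14 12  3  9 10  4  7  5  1
dp:     1  1  1  2  3  4  4  3  2  3  4  3  4  4  1
Maximum dp value is 4.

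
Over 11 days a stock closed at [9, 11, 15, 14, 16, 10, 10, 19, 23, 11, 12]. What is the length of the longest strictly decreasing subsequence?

3

Negate each value so 'decreasing' becomes 'increasing', then run patience tails on the negated sequence:
-9 → extends → [-9]
-11 → replaces -9 → [-11]
-15 → replaces -11 → [-15]
-14 → extends → [-15, -14]
-16 → replaces -15 → [-16, -14]
-10 → extends → [-16, -14, -10]
-10 → already a tail → [-16, -14, -10]
-19 → replaces -16 → [-19, -14, -10]
-23 → replaces -19 → [-23, -14, -10]
-11 → replaces -10 → [-23, -14, -11]
-12 → replaces -11 → [-23, -14, -12]
Three tails, so the longest strictly decreasing subsequence of the original has length 3.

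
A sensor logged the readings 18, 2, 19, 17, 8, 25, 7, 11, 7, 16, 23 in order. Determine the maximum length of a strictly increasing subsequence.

5

Track the smallest tail for each achievable length (strict):
18 → extends → [18]
2 → replaces 18 → [2]
19 → extends → [2, 19]
17 → replaces 19 → [2, 17]
8 → replaces 17 → [2, 8]
25 → extends → [2, 8, 25]
7 → replaces 8 → [2, 7, 25]
11 → replaces 25 → [2, 7, 11]
7 → already a tail → [2, 7, 11]
16 → extends → [2, 7, 11, 16]
23 → extends → [2, 7, 11, 16, 23]
Five tails, so the longest strictly increasing subsequence has length 5 (e.g. 2, 8, 11, 16, 23).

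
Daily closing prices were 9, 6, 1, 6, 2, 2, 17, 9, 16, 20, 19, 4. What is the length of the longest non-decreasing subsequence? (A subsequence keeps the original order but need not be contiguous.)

6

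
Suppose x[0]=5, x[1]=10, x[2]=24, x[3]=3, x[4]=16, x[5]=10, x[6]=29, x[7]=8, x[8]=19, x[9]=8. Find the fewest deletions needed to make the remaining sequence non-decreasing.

6

Fewest deletions = n − (longest non-decreasing subsequence).
Patience tails:
5 → extends → [5]
10 → extends → [5, 10]
24 → extends → [5, 10, 24]
3 → replaces 5 → [3, 10, 24]
16 → replaces 24 → [3, 10, 16]
10 → replaces 16 → [3, 10, 10]
29 → extends → [3, 10, 10, 29]
8 → replaces 10 → [3, 8, 10, 29]
19 → replaces 29 → [3, 8, 10, 19]
8 → replaces 10 → [3, 8, 8, 19]
Longest non-decreasing subsequence has length 4, so deletions = 10 − 4 = 6.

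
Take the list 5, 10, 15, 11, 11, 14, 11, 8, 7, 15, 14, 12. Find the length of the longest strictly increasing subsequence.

Track the smallest tail for each achievable length (strict):
5 → extends → [5]
10 → extends → [5, 10]
15 → extends → [5, 10, 15]
11 → replaces 15 → [5, 10, 11]
11 → already a tail → [5, 10, 11]
14 → extends → [5, 10, 11, 14]
11 → already a tail → [5, 10, 11, 14]
8 → replaces 10 → [5, 8, 11, 14]
7 → replaces 8 → [5, 7, 11, 14]
15 → extends → [5, 7, 11, 14, 15]
14 → already a tail → [5, 7, 11, 14, 15]
12 → replaces 14 → [5, 7, 11, 12, 15]
Five tails, so the longest strictly increasing subsequence has length 5 (e.g. 5, 10, 11, 14, 15).

5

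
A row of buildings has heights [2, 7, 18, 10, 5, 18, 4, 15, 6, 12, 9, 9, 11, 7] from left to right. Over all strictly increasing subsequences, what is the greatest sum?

Let S[i] be the best sum of a strictly increasing subsequence ending at i:
i:      1  2  3  4  5  6  7  8  9 10 11 12 13 14
a[i]:   2  7 18 10  5 18  4 15  6 12  9  9 11  7
S:      2  9 27 19  7 37  6 34 13 31 22 22 33 20
Maximum is 37 (e.g. 2 + 7 + 10 + 18).

37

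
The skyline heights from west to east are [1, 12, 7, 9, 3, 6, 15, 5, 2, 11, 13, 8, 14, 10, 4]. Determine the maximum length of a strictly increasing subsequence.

6

Let dp[i] be the length of the longest such subsequence ending at index i:
i:      1  2  3  4  5  6  7  8  9 10 11 12 13 14 15
a[i]:   1 12  7  9  3  6 15  5  2 11 13  8 14 10  4
dp:     1  2  2  3  2  3  4  3  2  4  5  4  6  5  3
Maximum dp value is 6.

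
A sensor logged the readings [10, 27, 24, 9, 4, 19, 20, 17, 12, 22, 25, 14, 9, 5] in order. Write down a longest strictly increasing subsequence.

Patience tails give the LIS length; then backtrack through the dp parents:
10 → extends → [10]
27 → extends → [10, 27]
24 → replaces 27 → [10, 24]
9 → replaces 10 → [9, 24]
4 → replaces 9 → [4, 24]
19 → replaces 24 → [4, 19]
20 → extends → [4, 19, 20]
17 → replaces 19 → [4, 17, 20]
12 → replaces 17 → [4, 12, 20]
22 → extends → [4, 12, 20, 22]
25 → extends → [4, 12, 20, 22, 25]
14 → replaces 20 → [4, 12, 14, 22, 25]
9 → replaces 12 → [4, 9, 14, 22, 25]
5 → replaces 9 → [4, 5, 14, 22, 25]
Length 5; one witness is 10, 19, 20, 22, 25.

10, 19, 20, 22, 25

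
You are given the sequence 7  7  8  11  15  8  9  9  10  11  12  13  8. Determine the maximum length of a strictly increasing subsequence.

Track the smallest tail for each achievable length (strict):
7 → extends → [7]
7 → already a tail → [7]
8 → extends → [7, 8]
11 → extends → [7, 8, 11]
15 → extends → [7, 8, 11, 15]
8 → already a tail → [7, 8, 11, 15]
9 → replaces 11 → [7, 8, 9, 15]
9 → already a tail → [7, 8, 9, 15]
10 → replaces 15 → [7, 8, 9, 10]
11 → extends → [7, 8, 9, 10, 11]
12 → extends → [7, 8, 9, 10, 11, 12]
13 → extends → [7, 8, 9, 10, 11, 12, 13]
8 → already a tail → [7, 8, 9, 10, 11, 12, 13]
Seven tails, so the longest strictly increasing subsequence has length 7 (e.g. 7, 8, 9, 10, 11, 12, 13).

7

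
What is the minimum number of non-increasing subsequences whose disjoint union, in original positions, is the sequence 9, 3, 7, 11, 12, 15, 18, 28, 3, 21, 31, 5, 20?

8

Place each on the leftmost legal pile:
9 → new pile 1 (tops now [9])
3 → pile 1 (tops now [3])
7 → new pile 2 (tops now [3, 7])
11 → new pile 3 (tops now [3, 7, 11])
12 → new pile 4 (tops now [3, 7, 11, 12])
15 → new pile 5 (tops now [3, 7, 11, 12, 15])
18 → new pile 6 (tops now [3, 7, 11, 12, 15, 18])
28 → new pile 7 (tops now [3, 7, 11, 12, 15, 18, 28])
3 → pile 1 (tops now [3, 7, 11, 12, 15, 18, 28])
21 → pile 7 (tops now [3, 7, 11, 12, 15, 18, 21])
31 → new pile 8 (tops now [3, 7, 11, 12, 15, 18, 21, 31])
5 → pile 2 (tops now [3, 5, 11, 12, 15, 18, 21, 31])
20 → pile 7 (tops now [3, 5, 11, 12, 15, 18, 20, 31])
Eight piles.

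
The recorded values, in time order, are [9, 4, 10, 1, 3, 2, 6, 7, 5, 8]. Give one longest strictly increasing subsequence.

1, 3, 6, 7, 8

Patience tails give the LIS length; then backtrack through the dp parents:
9 → extends → [9]
4 → replaces 9 → [4]
10 → extends → [4, 10]
1 → replaces 4 → [1, 10]
3 → replaces 10 → [1, 3]
2 → replaces 3 → [1, 2]
6 → extends → [1, 2, 6]
7 → extends → [1, 2, 6, 7]
5 → replaces 6 → [1, 2, 5, 7]
8 → extends → [1, 2, 5, 7, 8]
Length 5; one witness is 1, 3, 6, 7, 8.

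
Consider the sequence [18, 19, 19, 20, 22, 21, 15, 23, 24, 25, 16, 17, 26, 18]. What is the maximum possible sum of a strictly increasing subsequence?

177

Let S[i] be the best sum of a strictly increasing subsequence ending at i:
i:       1   2   3   4   5   6   7   8   9  10  11  12  13  14
a[i]:   18  19  19  20  22  21  15  23  24  25  16  17  26  18
S:      18  37  37  57  79  78  15 102 126 151  31  48 177  66
Maximum is 177 (e.g. 18 + 19 + 20 + 22 + 23 + 24 + 25 + 26).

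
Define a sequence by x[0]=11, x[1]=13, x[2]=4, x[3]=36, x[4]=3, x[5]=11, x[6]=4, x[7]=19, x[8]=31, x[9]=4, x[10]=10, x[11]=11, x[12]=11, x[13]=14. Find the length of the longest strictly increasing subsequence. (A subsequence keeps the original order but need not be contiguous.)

Track the smallest tail for each achievable length (strict):
11 → extends → [11]
13 → extends → [11, 13]
4 → replaces 11 → [4, 13]
36 → extends → [4, 13, 36]
3 → replaces 4 → [3, 13, 36]
11 → replaces 13 → [3, 11, 36]
4 → replaces 11 → [3, 4, 36]
19 → replaces 36 → [3, 4, 19]
31 → extends → [3, 4, 19, 31]
4 → already a tail → [3, 4, 19, 31]
10 → replaces 19 → [3, 4, 10, 31]
11 → replaces 31 → [3, 4, 10, 11]
11 → already a tail → [3, 4, 10, 11]
14 → extends → [3, 4, 10, 11, 14]
Five tails, so the longest strictly increasing subsequence has length 5 (e.g. 3, 4, 10, 11, 14).

5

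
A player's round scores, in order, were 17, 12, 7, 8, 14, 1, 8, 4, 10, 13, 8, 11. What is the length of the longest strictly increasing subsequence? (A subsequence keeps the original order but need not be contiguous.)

4

Let dp[i] be the length of the longest such subsequence ending at index i:
i:      1  2  3  4  5  6  7  8  9 10 11 12
a[i]:  17 12  7  8 14  1  8  4 10 13  8 11
dp:     1  1  1  2  3  1  2  2  3  4  3  4
Maximum dp value is 4.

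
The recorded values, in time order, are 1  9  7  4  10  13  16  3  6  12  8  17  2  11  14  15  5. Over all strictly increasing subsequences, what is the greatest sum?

Let S[i] be the best sum of a strictly increasing subsequence ending at i:
i:      1  2  3  4  5  6  7  8  9 10 11 12 13 14 15 16 17
a[i]:   1  9  7  4 10 13 16  3  6 12  8 17  2 11 14 15  5
S:      1 10  8  5 20 33 49  4 11 32 19 66  3 31 47 62 10
Maximum is 66 (e.g. 1 + 9 + 10 + 13 + 16 + 17).

66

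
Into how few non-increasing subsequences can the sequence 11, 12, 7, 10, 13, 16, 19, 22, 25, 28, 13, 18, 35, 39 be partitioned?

10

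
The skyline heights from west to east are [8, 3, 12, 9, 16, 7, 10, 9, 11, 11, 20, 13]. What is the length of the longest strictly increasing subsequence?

5

Let dp[i] be the length of the longest such subsequence ending at index i:
i:      1  2  3  4  5  6  7  8  9 10 11 12
a[i]:   8  3 12  9 16  7 10  9 11 11 20 13
dp:     1  1  2  2  3  2  3  3  4  4  5  5
Maximum dp value is 5.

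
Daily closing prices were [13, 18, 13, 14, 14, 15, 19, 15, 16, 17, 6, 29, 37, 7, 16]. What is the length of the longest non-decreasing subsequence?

10

Let dp[i] be the length of the longest such subsequence ending at index i:
i:      1  2  3  4  5  6  7  8  9 10 11 12 13 14 15
a[i]:  13 18 13 14 14 15 19 15 16 17  6 29 37  7 16
dp:     1  2  2  3  4  5  6  6  7  8  1  9 10  2  8
Maximum dp value is 10.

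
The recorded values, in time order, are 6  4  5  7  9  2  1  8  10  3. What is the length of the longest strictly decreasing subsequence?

4

Negate each value so 'decreasing' becomes 'increasing', then run patience tails on the negated sequence:
-6 → extends → [-6]
-4 → extends → [-6, -4]
-5 → replaces -4 → [-6, -5]
-7 → replaces -6 → [-7, -5]
-9 → replaces -7 → [-9, -5]
-2 → extends → [-9, -5, -2]
-1 → extends → [-9, -5, -2, -1]
-8 → replaces -5 → [-9, -8, -2, -1]
-10 → replaces -9 → [-10, -8, -2, -1]
-3 → replaces -2 → [-10, -8, -3, -1]
Four tails, so the longest strictly decreasing subsequence of the original has length 4.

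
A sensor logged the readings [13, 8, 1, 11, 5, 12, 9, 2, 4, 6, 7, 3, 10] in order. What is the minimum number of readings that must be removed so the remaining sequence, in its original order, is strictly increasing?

Fewest deletions = n − (longest strictly increasing subsequence).
Patience tails:
13 → extends → [13]
8 → replaces 13 → [8]
1 → replaces 8 → [1]
11 → extends → [1, 11]
5 → replaces 11 → [1, 5]
12 → extends → [1, 5, 12]
9 → replaces 12 → [1, 5, 9]
2 → replaces 5 → [1, 2, 9]
4 → replaces 9 → [1, 2, 4]
6 → extends → [1, 2, 4, 6]
7 → extends → [1, 2, 4, 6, 7]
3 → replaces 4 → [1, 2, 3, 6, 7]
10 → extends → [1, 2, 3, 6, 7, 10]
Longest strictly increasing subsequence has length 6, so deletions = 13 − 6 = 7.

7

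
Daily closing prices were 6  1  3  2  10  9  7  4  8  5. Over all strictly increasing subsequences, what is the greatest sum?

Let S[i] be the best sum of a strictly increasing subsequence ending at i:
i:      1  2  3  4  5  6  7  8  9 10
a[i]:   6  1  3  2 10  9  7  4  8  5
S:      6  1  4  3 16 15 13  8 21 13
Maximum is 21 (e.g. 6 + 7 + 8).

21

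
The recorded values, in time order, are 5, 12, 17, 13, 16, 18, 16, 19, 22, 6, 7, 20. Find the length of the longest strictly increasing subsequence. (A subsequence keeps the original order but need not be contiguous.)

Let dp[i] be the length of the longest such subsequence ending at index i:
i:      1  2  3  4  5  6  7  8  9 10 11 12
a[i]:   5 12 17 13 16 18 16 19 22  6  7 20
dp:     1  2  3  3  4  5  4  6  7  2  3  7
Maximum dp value is 7.

7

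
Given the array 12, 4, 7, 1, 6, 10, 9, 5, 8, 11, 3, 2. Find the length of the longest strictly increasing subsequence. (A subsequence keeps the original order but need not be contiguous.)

4

Track the smallest tail for each achievable length (strict):
12 → extends → [12]
4 → replaces 12 → [4]
7 → extends → [4, 7]
1 → replaces 4 → [1, 7]
6 → replaces 7 → [1, 6]
10 → extends → [1, 6, 10]
9 → replaces 10 → [1, 6, 9]
5 → replaces 6 → [1, 5, 9]
8 → replaces 9 → [1, 5, 8]
11 → extends → [1, 5, 8, 11]
3 → replaces 5 → [1, 3, 8, 11]
2 → replaces 3 → [1, 2, 8, 11]
Four tails, so the longest strictly increasing subsequence has length 4 (e.g. 4, 7, 10, 11).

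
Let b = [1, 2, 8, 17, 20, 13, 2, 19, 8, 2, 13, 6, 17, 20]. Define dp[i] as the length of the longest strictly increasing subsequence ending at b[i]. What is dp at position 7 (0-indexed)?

5

dp[i] = 1 + max{dp[j] : j<i, b[j]<b[i]} (or 1 if no such j):
i:      0  1  2  3  4  5  6  7  8  9 10 11 12 13
b[i]:   1  2  8 17 20 13  2 19  8  2 13  6 17 20
dp:     1  2  3  4  5  4  2  5  3  2  4  3  5  6
At index 7 the value is 5.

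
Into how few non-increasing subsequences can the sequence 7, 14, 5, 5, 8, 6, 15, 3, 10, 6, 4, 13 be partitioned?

4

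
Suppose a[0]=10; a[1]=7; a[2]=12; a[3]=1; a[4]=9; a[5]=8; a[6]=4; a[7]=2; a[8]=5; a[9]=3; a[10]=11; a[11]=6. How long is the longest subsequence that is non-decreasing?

4

Track the smallest tail for each achievable length (allowing ties):
10 → extends → [10]
7 → replaces 10 → [7]
12 → extends → [7, 12]
1 → replaces 7 → [1, 12]
9 → replaces 12 → [1, 9]
8 → replaces 9 → [1, 8]
4 → replaces 8 → [1, 4]
2 → replaces 4 → [1, 2]
5 → extends → [1, 2, 5]
3 → replaces 5 → [1, 2, 3]
11 → extends → [1, 2, 3, 11]
6 → replaces 11 → [1, 2, 3, 6]
Four tails, so the longest non-decreasing subsequence has length 4 (e.g. 1, 4, 5, 11).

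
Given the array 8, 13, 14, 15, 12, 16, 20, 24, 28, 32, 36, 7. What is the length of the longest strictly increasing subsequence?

10

Track the smallest tail for each achievable length (strict):
8 → extends → [8]
13 → extends → [8, 13]
14 → extends → [8, 13, 14]
15 → extends → [8, 13, 14, 15]
12 → replaces 13 → [8, 12, 14, 15]
16 → extends → [8, 12, 14, 15, 16]
20 → extends → [8, 12, 14, 15, 16, 20]
24 → extends → [8, 12, 14, 15, 16, 20, 24]
28 → extends → [8, 12, 14, 15, 16, 20, 24, 28]
32 → extends → [8, 12, 14, 15, 16, 20, 24, 28, 32]
36 → extends → [8, 12, 14, 15, 16, 20, 24, 28, 32, 36]
7 → replaces 8 → [7, 12, 14, 15, 16, 20, 24, 28, 32, 36]
Ten tails, so the longest strictly increasing subsequence has length 10 (e.g. 8, 13, 14, 15, 16, 20, 24, 28, 32, 36).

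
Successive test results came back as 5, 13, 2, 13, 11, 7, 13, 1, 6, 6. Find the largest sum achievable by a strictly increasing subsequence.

Let S[i] be the best sum of a strictly increasing subsequence ending at i:
i:      1  2  3  4  5  6  7  8  9 10
a[i]:   5 13  2 13 11  7 13  1  6  6
S:      5 18  2 18 16 12 29  1 11 11
Maximum is 29 (e.g. 5 + 11 + 13).

29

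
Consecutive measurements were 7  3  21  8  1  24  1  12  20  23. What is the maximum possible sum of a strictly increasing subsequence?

Let S[i] be the best sum of a strictly increasing subsequence ending at i:
i:      1  2  3  4  5  6  7  8  9 10
a[i]:   7  3 21  8  1 24  1 12 20 23
S:      7  3 28 15  1 52  1 27 47 70
Maximum is 70 (e.g. 7 + 8 + 12 + 20 + 23).

70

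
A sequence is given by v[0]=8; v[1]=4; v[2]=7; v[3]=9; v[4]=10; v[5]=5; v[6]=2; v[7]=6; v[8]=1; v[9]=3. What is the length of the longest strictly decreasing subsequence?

5

Let dp[i] be the longest strictly decreasing subsequence ending at i:
i:      0  1  2  3  4  5  6  7  8  9
v[i]:   8  4  7  9 10  5  2  6  1  3
dp:     1  2  2  1  1  3  4  3  5  4
Maximum is 5.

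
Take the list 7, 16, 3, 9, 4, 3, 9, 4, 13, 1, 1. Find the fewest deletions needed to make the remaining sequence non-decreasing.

7

Fewest deletions = n − (longest non-decreasing subsequence).
Patience tails:
7 → extends → [7]
16 → extends → [7, 16]
3 → replaces 7 → [3, 16]
9 → replaces 16 → [3, 9]
4 → replaces 9 → [3, 4]
3 → replaces 4 → [3, 3]
9 → extends → [3, 3, 9]
4 → replaces 9 → [3, 3, 4]
13 → extends → [3, 3, 4, 13]
1 → replaces 3 → [1, 3, 4, 13]
1 → replaces 3 → [1, 1, 4, 13]
Longest non-decreasing subsequence has length 4, so deletions = 11 − 4 = 7.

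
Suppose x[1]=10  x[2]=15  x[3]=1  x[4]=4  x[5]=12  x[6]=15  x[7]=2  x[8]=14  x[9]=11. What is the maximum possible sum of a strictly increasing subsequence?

37

Let S[i] be the best sum of a strictly increasing subsequence ending at i:
i:      1  2  3  4  5  6  7  8  9
x[i]:  10 15  1  4 12 15  2 14 11
S:     10 25  1  5 22 37  3 36 21
Maximum is 37 (e.g. 10 + 12 + 15).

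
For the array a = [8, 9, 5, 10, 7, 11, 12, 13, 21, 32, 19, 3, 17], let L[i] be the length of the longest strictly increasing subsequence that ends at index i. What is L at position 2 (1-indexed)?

2

dp[i] = 1 + max{dp[j] : j<i, a[j]<a[i]} (or 1 if no such j):
i:      1  2  3  4  5  6  7  8  9 10 11 12 13
a[i]:   8  9  5 10  7 11 12 13 21 32 19  3 17
dp:     1  2  1  3  2  4  5  6  7  8  7  1  7
At index 2 the value is 2.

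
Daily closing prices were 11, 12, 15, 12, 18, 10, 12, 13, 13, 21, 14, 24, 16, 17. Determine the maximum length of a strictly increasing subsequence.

6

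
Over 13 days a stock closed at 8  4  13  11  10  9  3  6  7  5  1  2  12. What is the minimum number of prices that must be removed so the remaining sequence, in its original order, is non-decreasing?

Fewest deletions = n − (longest non-decreasing subsequence).
Patience tails:
8 → extends → [8]
4 → replaces 8 → [4]
13 → extends → [4, 13]
11 → replaces 13 → [4, 11]
10 → replaces 11 → [4, 10]
9 → replaces 10 → [4, 9]
3 → replaces 4 → [3, 9]
6 → replaces 9 → [3, 6]
7 → extends → [3, 6, 7]
5 → replaces 6 → [3, 5, 7]
1 → replaces 3 → [1, 5, 7]
2 → replaces 5 → [1, 2, 7]
12 → extends → [1, 2, 7, 12]
Longest non-decreasing subsequence has length 4, so deletions = 13 − 4 = 9.

9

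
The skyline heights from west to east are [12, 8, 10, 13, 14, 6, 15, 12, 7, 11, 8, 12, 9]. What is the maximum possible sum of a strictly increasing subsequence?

Let S[i] be the best sum of a strictly increasing subsequence ending at i:
i:      1  2  3  4  5  6  7  8  9 10 11 12 13
a[i]:  12  8 10 13 14  6 15 12  7 11  8 12  9
S:     12  8 18 31 45  6 60 30 13 29 21 41 30
Maximum is 60 (e.g. 8 + 10 + 13 + 14 + 15).

60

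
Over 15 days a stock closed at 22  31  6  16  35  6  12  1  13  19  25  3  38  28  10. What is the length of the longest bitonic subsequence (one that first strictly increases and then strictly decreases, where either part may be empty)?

inc[i] = longest strictly increasing subsequence ending at i; dec[i] = longest strictly decreasing subsequence starting at i:
i:      1  2  3  4  5  6  7  8  9 10 11 12 13 14 15
a[i]:  22 31  6 16 35  6 12  1 13 19 25  3 38 28 10
inc:    1  2  1  2  3  1  2  1  3  4  5  2  6  6  3
dec:    4  4  2  3  3  2  2  1  2  2  2  1  3  2  1
Best peak at i=13 (value 38): inc=6, dec=3, length 6+3−1 = 8.

8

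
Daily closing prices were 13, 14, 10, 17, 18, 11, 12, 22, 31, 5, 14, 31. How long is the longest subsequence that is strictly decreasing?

Let dp[i] be the longest strictly decreasing subsequence ending at i:
i:      1  2  3  4  5  6  7  8  9 10 11 12
a[i]:  13 14 10 17 18 11 12 22 31  5 14 31
dp:     1  1  2  1  1  2  2  1  1  3  2  1
Maximum is 3.

3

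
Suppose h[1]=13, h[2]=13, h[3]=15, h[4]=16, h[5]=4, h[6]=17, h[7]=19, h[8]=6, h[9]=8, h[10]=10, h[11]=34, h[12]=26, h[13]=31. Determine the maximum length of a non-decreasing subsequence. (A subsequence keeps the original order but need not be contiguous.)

8

Track the smallest tail for each achievable length (allowing ties):
13 → extends → [13]
13 → extends → [13, 13]
15 → extends → [13, 13, 15]
16 → extends → [13, 13, 15, 16]
4 → replaces 13 → [4, 13, 15, 16]
17 → extends → [4, 13, 15, 16, 17]
19 → extends → [4, 13, 15, 16, 17, 19]
6 → replaces 13 → [4, 6, 15, 16, 17, 19]
8 → replaces 15 → [4, 6, 8, 16, 17, 19]
10 → replaces 16 → [4, 6, 8, 10, 17, 19]
34 → extends → [4, 6, 8, 10, 17, 19, 34]
26 → replaces 34 → [4, 6, 8, 10, 17, 19, 26]
31 → extends → [4, 6, 8, 10, 17, 19, 26, 31]
Eight tails, so the longest non-decreasing subsequence has length 8 (e.g. 13, 13, 15, 16, 17, 19, 26, 31).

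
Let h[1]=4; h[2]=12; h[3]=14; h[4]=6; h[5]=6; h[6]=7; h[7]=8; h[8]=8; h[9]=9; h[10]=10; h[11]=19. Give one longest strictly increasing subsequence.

4, 6, 7, 8, 9, 10, 19

Patience tails give the LIS length; then backtrack through the dp parents:
4 → extends → [4]
12 → extends → [4, 12]
14 → extends → [4, 12, 14]
6 → replaces 12 → [4, 6, 14]
6 → already a tail → [4, 6, 14]
7 → replaces 14 → [4, 6, 7]
8 → extends → [4, 6, 7, 8]
8 → already a tail → [4, 6, 7, 8]
9 → extends → [4, 6, 7, 8, 9]
10 → extends → [4, 6, 7, 8, 9, 10]
19 → extends → [4, 6, 7, 8, 9, 10, 19]
Length 7; one witness is 4, 6, 7, 8, 9, 10, 19.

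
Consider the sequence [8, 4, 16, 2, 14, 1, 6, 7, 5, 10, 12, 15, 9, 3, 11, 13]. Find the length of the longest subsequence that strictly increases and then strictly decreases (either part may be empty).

inc[i] = longest strictly increasing subsequence ending at i; dec[i] = longest strictly decreasing subsequence starting at i:
i:      1  2  3  4  5  6  7  8  9 10 11 12 13 14 15 16
a[i]:   8  4 16  2 14  1  6  7  5 10 12 15  9  3 11 13
inc:    1  1  2  1  2  1  2  3  2  4  5  6  4  2  5  6
dec:    4  3  5  2  4  1  3  3  2  3  3  3  2  1  1  1
Best peak at i=12 (value 15): inc=6, dec=3, length 6+3−1 = 8.

8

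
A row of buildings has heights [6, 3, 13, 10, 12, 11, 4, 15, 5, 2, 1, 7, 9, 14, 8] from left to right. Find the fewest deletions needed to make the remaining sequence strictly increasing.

Fewest deletions = n − (longest strictly increasing subsequence).
i:      1  2  3  4  5  6  7  8  9 10 11 12 13 14 15
a[i]:   6  3 13 10 12 11  4 15  5  2  1  7  9 14  8
dp:     1  1  2  2  3  3  2  4  3  1  1  4  5  6  5
max dp = 6, so deletions = 15 − 6 = 9.

9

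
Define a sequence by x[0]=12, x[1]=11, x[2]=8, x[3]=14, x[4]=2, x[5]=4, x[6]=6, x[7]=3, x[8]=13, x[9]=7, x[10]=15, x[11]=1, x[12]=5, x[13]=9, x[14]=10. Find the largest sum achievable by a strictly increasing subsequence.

Let S[i] be the best sum of a strictly increasing subsequence ending at i:
i:      0  1  2  3  4  5  6  7  8  9 10 11 12 13 14
x[i]:  12 11  8 14  2  4  6  3 13  7 15  1  5  9 10
S:     12 11  8 26  2  6 12  5 25 19 41  1 11 28 38
Maximum is 41 (e.g. 12 + 14 + 15).

41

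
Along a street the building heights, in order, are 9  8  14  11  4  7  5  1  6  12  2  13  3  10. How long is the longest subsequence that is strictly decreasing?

Negate each value so 'decreasing' becomes 'increasing', then run patience tails on the negated sequence:
-9 → extends → [-9]
-8 → extends → [-9, -8]
-14 → replaces -9 → [-14, -8]
-11 → replaces -8 → [-14, -11]
-4 → extends → [-14, -11, -4]
-7 → replaces -4 → [-14, -11, -7]
-5 → extends → [-14, -11, -7, -5]
-1 → extends → [-14, -11, -7, -5, -1]
-6 → replaces -5 → [-14, -11, -7, -6, -1]
-12 → replaces -11 → [-14, -12, -7, -6, -1]
-2 → replaces -1 → [-14, -12, -7, -6, -2]
-13 → replaces -12 → [-14, -13, -7, -6, -2]
-3 → replaces -2 → [-14, -13, -7, -6, -3]
-10 → replaces -7 → [-14, -13, -10, -6, -3]
Five tails, so the longest strictly decreasing subsequence of the original has length 5.

5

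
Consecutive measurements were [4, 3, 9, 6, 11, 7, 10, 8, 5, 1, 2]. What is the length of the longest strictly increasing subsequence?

4

Let dp[i] be the length of the longest such subsequence ending at index i:
i:      1  2  3  4  5  6  7  8  9 10 11
a[i]:   4  3  9  6 11  7 10  8  5  1  2
dp:     1  1  2  2  3  3  4  4  2  1  2
Maximum dp value is 4.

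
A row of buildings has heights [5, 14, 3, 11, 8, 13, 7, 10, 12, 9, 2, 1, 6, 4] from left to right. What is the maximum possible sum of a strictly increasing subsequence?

35

Let S[i] be the best sum of a strictly increasing subsequence ending at i:
i:      1  2  3  4  5  6  7  8  9 10 11 12 13 14
a[i]:   5 14  3 11  8 13  7 10 12  9  2  1  6  4
S:      5 19  3 16 13 29 12 23 35 22  2  1 11  7
Maximum is 35 (e.g. 5 + 8 + 10 + 12).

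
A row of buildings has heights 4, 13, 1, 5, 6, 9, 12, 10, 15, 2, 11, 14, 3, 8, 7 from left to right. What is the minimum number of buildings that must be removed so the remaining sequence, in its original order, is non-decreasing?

Fewest deletions = n − (longest non-decreasing subsequence).
Patience tails:
4 → extends → [4]
13 → extends → [4, 13]
1 → replaces 4 → [1, 13]
5 → replaces 13 → [1, 5]
6 → extends → [1, 5, 6]
9 → extends → [1, 5, 6, 9]
12 → extends → [1, 5, 6, 9, 12]
10 → replaces 12 → [1, 5, 6, 9, 10]
15 → extends → [1, 5, 6, 9, 10, 15]
2 → replaces 5 → [1, 2, 6, 9, 10, 15]
11 → replaces 15 → [1, 2, 6, 9, 10, 11]
14 → extends → [1, 2, 6, 9, 10, 11, 14]
3 → replaces 6 → [1, 2, 3, 9, 10, 11, 14]
8 → replaces 9 → [1, 2, 3, 8, 10, 11, 14]
7 → replaces 8 → [1, 2, 3, 7, 10, 11, 14]
Longest non-decreasing subsequence has length 7, so deletions = 15 − 7 = 8.

8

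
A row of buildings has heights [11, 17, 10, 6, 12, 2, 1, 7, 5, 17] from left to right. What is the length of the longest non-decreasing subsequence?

3

Let dp[i] be the length of the longest such subsequence ending at index i:
i:      1  2  3  4  5  6  7  8  9 10
a[i]:  11 17 10  6 12  2  1  7  5 17
dp:     1  2  1  1  2  1  1  2  2  3
Maximum dp value is 3.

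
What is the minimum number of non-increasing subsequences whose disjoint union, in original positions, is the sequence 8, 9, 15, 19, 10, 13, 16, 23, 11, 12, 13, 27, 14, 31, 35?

9

Place each on the leftmost legal pile:
8 → new pile 1 (tops now [8])
9 → new pile 2 (tops now [8, 9])
15 → new pile 3 (tops now [8, 9, 15])
19 → new pile 4 (tops now [8, 9, 15, 19])
10 → pile 3 (tops now [8, 9, 10, 19])
13 → pile 4 (tops now [8, 9, 10, 13])
16 → new pile 5 (tops now [8, 9, 10, 13, 16])
23 → new pile 6 (tops now [8, 9, 10, 13, 16, 23])
11 → pile 4 (tops now [8, 9, 10, 11, 16, 23])
12 → pile 5 (tops now [8, 9, 10, 11, 12, 23])
13 → pile 6 (tops now [8, 9, 10, 11, 12, 13])
27 → new pile 7 (tops now [8, 9, 10, 11, 12, 13, 27])
14 → pile 7 (tops now [8, 9, 10, 11, 12, 13, 14])
31 → new pile 8 (tops now [8, 9, 10, 11, 12, 13, 14, 31])
35 → new pile 9 (tops now [8, 9, 10, 11, 12, 13, 14, 31, 35])
Nine piles.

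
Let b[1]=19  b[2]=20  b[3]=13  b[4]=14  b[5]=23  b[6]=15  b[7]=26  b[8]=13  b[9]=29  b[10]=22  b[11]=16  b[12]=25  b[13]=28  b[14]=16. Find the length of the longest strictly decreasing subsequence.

Negate each value so 'decreasing' becomes 'increasing', then run patience tails on the negated sequence:
-19 → extends → [-19]
-20 → replaces -19 → [-20]
-13 → extends → [-20, -13]
-14 → replaces -13 → [-20, -14]
-23 → replaces -20 → [-23, -14]
-15 → replaces -14 → [-23, -15]
-26 → replaces -23 → [-26, -15]
-13 → extends → [-26, -15, -13]
-29 → replaces -26 → [-29, -15, -13]
-22 → replaces -15 → [-29, -22, -13]
-16 → replaces -13 → [-29, -22, -16]
-25 → replaces -22 → [-29, -25, -16]
-28 → replaces -25 → [-29, -28, -16]
-16 → already a tail → [-29, -28, -16]
Three tails, so the longest strictly decreasing subsequence of the original has length 3.

3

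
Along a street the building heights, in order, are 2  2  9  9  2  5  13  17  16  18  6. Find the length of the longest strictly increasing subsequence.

5

Let dp[i] be the length of the longest such subsequence ending at index i:
i:      1  2  3  4  5  6  7  8  9 10 11
a[i]:   2  2  9  9  2  5 13 17 16 18  6
dp:     1  1  2  2  1  2  3  4  4  5  3
Maximum dp value is 5.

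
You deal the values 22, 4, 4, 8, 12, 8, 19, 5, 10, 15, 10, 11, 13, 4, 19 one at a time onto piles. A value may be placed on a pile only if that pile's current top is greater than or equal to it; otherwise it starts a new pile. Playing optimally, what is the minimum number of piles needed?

6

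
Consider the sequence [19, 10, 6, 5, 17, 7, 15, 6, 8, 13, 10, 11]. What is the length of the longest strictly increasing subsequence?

Let dp[i] be the length of the longest such subsequence ending at index i:
i:      1  2  3  4  5  6  7  8  9 10 11 12
a[i]:  19 10  6  5 17  7 15  6  8 13 10 11
dp:     1  1  1  1  2  2  3  2  3  4  4  5
Maximum dp value is 5.

5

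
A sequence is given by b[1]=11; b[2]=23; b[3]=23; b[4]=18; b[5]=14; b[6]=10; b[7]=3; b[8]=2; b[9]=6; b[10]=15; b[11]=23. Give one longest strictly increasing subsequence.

11, 14, 15, 23

Patience tails give the LIS length; then backtrack through the dp parents:
11 → extends → [11]
23 → extends → [11, 23]
23 → already a tail → [11, 23]
18 → replaces 23 → [11, 18]
14 → replaces 18 → [11, 14]
10 → replaces 11 → [10, 14]
3 → replaces 10 → [3, 14]
2 → replaces 3 → [2, 14]
6 → replaces 14 → [2, 6]
15 → extends → [2, 6, 15]
23 → extends → [2, 6, 15, 23]
Length 4; one witness is 11, 14, 15, 23.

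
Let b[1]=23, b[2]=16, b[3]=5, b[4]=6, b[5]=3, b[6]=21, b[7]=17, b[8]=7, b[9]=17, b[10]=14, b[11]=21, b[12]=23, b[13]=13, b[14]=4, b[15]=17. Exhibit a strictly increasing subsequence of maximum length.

Patience tails give the LIS length; then backtrack through the dp parents:
23 → extends → [23]
16 → replaces 23 → [16]
5 → replaces 16 → [5]
6 → extends → [5, 6]
3 → replaces 5 → [3, 6]
21 → extends → [3, 6, 21]
17 → replaces 21 → [3, 6, 17]
7 → replaces 17 → [3, 6, 7]
17 → extends → [3, 6, 7, 17]
14 → replaces 17 → [3, 6, 7, 14]
21 → extends → [3, 6, 7, 14, 21]
23 → extends → [3, 6, 7, 14, 21, 23]
13 → replaces 14 → [3, 6, 7, 13, 21, 23]
4 → replaces 6 → [3, 4, 7, 13, 21, 23]
17 → replaces 21 → [3, 4, 7, 13, 17, 23]
Length 6; one witness is 5, 6, 7, 17, 21, 23.

5, 6, 7, 17, 21, 23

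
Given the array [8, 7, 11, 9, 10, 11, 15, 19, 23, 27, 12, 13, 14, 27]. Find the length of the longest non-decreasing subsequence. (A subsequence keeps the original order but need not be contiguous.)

9

Let dp[i] be the length of the longest such subsequence ending at index i:
i:      1  2  3  4  5  6  7  8  9 10 11 12 13 14
a[i]:   8  7 11  9 10 11 15 19 23 27 12 13 14 27
dp:     1  1  2  2  3  4  5  6  7  8  5  6  7  9
Maximum dp value is 9.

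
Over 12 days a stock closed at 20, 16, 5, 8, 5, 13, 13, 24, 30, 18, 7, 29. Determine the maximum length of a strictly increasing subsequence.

Let dp[i] be the length of the longest such subsequence ending at index i:
i:      1  2  3  4  5  6  7  8  9 10 11 12
a[i]:  20 16  5  8  5 13 13 24 30 18  7 29
dp:     1  1  1  2  1  3  3  4  5  4  2  5
Maximum dp value is 5.

5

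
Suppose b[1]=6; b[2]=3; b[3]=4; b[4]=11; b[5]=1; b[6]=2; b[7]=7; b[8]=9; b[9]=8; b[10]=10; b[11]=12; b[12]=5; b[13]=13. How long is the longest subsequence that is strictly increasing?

7

Track the smallest tail for each achievable length (strict):
6 → extends → [6]
3 → replaces 6 → [3]
4 → extends → [3, 4]
11 → extends → [3, 4, 11]
1 → replaces 3 → [1, 4, 11]
2 → replaces 4 → [1, 2, 11]
7 → replaces 11 → [1, 2, 7]
9 → extends → [1, 2, 7, 9]
8 → replaces 9 → [1, 2, 7, 8]
10 → extends → [1, 2, 7, 8, 10]
12 → extends → [1, 2, 7, 8, 10, 12]
5 → replaces 7 → [1, 2, 5, 8, 10, 12]
13 → extends → [1, 2, 5, 8, 10, 12, 13]
Seven tails, so the longest strictly increasing subsequence has length 7 (e.g. 3, 4, 7, 9, 10, 12, 13).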